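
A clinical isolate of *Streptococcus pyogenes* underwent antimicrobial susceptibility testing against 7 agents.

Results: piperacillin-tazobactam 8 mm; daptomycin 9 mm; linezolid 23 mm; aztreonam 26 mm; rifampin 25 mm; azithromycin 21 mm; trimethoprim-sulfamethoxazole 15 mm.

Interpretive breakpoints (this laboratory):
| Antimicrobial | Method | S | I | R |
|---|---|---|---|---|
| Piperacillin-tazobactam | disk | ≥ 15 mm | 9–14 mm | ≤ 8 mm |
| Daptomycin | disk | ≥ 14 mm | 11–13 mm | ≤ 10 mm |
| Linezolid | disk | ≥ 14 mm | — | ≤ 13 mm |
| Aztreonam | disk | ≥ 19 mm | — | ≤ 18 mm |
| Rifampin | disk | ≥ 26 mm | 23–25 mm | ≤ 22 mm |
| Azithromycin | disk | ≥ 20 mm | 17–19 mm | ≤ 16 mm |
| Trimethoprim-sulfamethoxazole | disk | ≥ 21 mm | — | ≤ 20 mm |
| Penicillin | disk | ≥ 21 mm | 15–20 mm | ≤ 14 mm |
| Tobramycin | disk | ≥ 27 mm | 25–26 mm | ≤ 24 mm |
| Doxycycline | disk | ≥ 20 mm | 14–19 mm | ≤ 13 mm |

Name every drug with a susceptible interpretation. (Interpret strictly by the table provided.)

Piperacillin-tazobactam (8 mm) ≤ 8 mm ⇒ R
Daptomycin: 9 mm is ≤ 10 mm — resistant
Linezolid: 23 mm is ≥ 14 mm — S
Aztreonam (26 mm) ≥ 19 mm → Susceptible
Rifampin (25 mm) in 23–25 mm ⇒ Intermediate
Azithromycin 21 mm: ≥ 20 mm ⇒ S
Trimethoprim-sulfamethoxazole: 15 mm is ≤ 20 mm ⇒ resistant

linezolid, aztreonam, azithromycin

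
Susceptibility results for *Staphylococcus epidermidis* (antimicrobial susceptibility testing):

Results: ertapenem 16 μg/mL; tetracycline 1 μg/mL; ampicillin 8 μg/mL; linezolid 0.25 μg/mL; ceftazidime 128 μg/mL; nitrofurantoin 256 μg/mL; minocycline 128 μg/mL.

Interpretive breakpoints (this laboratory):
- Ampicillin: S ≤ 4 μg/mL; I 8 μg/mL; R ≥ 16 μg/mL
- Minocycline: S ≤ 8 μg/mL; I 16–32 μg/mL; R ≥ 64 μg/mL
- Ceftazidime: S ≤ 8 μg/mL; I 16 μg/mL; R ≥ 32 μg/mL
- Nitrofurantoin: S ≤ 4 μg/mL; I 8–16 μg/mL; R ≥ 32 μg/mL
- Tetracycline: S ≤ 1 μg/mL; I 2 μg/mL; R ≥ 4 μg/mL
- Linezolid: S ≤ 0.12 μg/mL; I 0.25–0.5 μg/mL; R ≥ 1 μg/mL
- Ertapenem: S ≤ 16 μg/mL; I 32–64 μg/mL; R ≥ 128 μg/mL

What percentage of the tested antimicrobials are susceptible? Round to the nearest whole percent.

29%

Ertapenem (16 μg/mL) ≤ 16 μg/mL ⇒ S
Tetracycline (1 μg/mL) ≤ 1 μg/mL — susceptible
Ampicillin 8 μg/mL: = 8 μg/mL ⇒ Intermediate
Linezolid (0.25 μg/mL) in 0.25–0.5 μg/mL ⇒ I
Ceftazidime (128 μg/mL) ≥ 32 μg/mL ⇒ Resistant
Nitrofurantoin 256 μg/mL: ≥ 32 μg/mL ⇒ R
Minocycline (128 μg/mL) ≥ 64 μg/mL — Resistant
Susceptible: 2/7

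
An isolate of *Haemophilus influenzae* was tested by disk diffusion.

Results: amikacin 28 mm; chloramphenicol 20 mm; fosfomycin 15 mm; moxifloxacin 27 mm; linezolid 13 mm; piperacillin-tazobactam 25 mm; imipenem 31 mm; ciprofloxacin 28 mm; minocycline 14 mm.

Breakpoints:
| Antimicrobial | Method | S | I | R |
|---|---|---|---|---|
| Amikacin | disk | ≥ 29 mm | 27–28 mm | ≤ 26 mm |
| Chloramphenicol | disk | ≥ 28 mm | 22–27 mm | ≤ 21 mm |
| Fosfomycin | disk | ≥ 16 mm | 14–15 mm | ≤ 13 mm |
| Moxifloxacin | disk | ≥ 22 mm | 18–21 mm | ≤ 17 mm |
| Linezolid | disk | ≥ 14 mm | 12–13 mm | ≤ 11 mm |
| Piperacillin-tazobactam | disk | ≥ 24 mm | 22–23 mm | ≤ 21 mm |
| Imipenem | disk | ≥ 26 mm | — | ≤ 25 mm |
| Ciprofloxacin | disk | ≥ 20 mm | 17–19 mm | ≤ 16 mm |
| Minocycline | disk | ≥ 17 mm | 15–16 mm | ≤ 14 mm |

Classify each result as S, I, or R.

I, R, I, S, I, S, S, S, R

Amikacin 28 mm: in 27–28 mm — I
Chloramphenicol (20 mm) ≤ 21 mm → Resistant
Fosfomycin: 15 mm is in 14–15 mm → Intermediate
Moxifloxacin: 27 mm is ≥ 22 mm → Susceptible
Linezolid (13 mm) in 12–13 mm — intermediate
Piperacillin-tazobactam 25 mm: ≥ 24 mm → Susceptible
Imipenem 31 mm: ≥ 26 mm → susceptible
Ciprofloxacin: 28 mm is ≥ 20 mm — S
Minocycline (14 mm) ≤ 14 mm — Resistant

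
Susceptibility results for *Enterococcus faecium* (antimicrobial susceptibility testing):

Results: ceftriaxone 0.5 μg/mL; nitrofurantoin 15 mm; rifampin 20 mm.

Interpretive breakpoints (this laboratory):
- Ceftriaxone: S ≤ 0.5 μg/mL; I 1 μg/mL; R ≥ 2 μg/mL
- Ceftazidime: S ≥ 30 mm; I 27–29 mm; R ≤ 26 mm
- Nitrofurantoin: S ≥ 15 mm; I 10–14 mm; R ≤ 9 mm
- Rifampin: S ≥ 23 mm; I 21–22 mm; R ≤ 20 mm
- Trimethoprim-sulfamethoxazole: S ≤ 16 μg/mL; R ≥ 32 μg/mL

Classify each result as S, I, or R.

Ceftriaxone: 0.5 μg/mL is ≤ 0.5 μg/mL → S
Nitrofurantoin: 15 mm is ≥ 15 mm → Susceptible
Rifampin 20 mm: ≤ 20 mm ⇒ Resistant

S, S, R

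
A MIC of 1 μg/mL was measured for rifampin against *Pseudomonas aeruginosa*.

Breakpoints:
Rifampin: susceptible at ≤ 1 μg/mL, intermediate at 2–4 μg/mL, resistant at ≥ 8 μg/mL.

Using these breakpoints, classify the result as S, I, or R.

Susceptible

Rifampin: 1 μg/mL is ≤ 1 μg/mL — susceptible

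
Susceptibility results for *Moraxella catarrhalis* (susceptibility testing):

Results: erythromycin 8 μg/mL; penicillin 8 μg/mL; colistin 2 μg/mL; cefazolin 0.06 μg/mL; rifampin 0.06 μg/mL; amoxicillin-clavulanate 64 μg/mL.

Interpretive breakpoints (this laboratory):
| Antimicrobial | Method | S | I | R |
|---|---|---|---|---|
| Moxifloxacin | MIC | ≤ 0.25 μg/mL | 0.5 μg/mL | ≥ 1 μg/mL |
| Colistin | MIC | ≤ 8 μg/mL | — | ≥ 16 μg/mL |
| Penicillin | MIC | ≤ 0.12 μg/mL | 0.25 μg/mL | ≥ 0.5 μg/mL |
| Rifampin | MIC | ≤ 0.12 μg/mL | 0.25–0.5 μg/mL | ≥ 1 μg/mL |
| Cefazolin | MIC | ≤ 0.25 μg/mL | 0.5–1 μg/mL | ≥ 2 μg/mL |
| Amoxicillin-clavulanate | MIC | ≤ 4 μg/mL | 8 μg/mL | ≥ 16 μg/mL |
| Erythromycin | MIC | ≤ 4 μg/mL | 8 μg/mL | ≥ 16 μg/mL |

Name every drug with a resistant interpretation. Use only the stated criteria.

Erythromycin: 8 μg/mL is = 8 μg/mL — intermediate
Penicillin: 8 μg/mL is ≥ 0.5 μg/mL ⇒ resistant
Colistin (2 μg/mL) ≤ 8 μg/mL ⇒ susceptible
Cefazolin 0.06 μg/mL: ≤ 0.25 μg/mL — susceptible
Rifampin (0.06 μg/mL) ≤ 0.12 μg/mL ⇒ S
Amoxicillin-clavulanate: 64 μg/mL is ≥ 16 μg/mL → R

penicillin, amoxicillin-clavulanate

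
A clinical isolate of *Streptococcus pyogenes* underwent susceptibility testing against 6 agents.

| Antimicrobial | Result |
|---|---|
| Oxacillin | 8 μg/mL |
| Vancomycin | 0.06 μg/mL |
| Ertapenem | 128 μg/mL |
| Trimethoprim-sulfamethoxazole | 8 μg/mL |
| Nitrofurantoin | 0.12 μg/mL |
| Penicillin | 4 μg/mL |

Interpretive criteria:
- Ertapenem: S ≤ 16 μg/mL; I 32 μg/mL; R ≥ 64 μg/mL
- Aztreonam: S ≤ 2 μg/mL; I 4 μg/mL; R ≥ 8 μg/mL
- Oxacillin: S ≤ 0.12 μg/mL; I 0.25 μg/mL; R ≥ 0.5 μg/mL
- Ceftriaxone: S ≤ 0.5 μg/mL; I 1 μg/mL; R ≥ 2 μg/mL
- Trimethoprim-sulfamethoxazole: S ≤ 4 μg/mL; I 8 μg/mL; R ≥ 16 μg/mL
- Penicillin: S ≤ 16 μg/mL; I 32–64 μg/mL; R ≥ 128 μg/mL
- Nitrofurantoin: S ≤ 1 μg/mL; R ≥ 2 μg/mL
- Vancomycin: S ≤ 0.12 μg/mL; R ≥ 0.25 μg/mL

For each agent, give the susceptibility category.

R, S, R, I, S, S

Oxacillin (8 μg/mL) ≥ 0.5 μg/mL — resistant
Vancomycin (0.06 μg/mL) ≤ 0.12 μg/mL ⇒ susceptible
Ertapenem (128 μg/mL) ≥ 64 μg/mL ⇒ Resistant
Trimethoprim-sulfamethoxazole (8 μg/mL) = 8 μg/mL → Intermediate
Nitrofurantoin (0.12 μg/mL) ≤ 1 μg/mL — Susceptible
Penicillin 4 μg/mL: ≤ 16 μg/mL → S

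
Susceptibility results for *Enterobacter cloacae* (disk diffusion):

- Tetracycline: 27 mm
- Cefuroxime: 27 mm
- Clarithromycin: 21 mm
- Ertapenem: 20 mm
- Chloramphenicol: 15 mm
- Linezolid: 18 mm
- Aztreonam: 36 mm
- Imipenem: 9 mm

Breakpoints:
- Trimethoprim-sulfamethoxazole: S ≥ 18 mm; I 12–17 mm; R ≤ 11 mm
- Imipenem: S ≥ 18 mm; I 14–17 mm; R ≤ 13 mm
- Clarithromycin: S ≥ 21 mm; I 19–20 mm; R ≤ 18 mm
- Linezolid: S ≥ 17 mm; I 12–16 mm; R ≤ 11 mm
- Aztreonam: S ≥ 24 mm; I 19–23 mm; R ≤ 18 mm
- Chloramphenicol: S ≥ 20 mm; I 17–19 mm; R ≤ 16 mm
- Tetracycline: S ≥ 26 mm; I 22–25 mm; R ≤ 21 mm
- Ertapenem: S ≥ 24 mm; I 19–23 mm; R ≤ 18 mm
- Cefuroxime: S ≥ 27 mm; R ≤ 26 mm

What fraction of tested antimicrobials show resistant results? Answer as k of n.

Tetracycline: 27 mm is ≥ 26 mm ⇒ susceptible
Cefuroxime: 27 mm is ≥ 27 mm ⇒ Susceptible
Clarithromycin 21 mm: ≥ 21 mm ⇒ susceptible
Ertapenem 20 mm: in 19–23 mm — intermediate
Chloramphenicol (15 mm) ≤ 16 mm — Resistant
Linezolid 18 mm: ≥ 17 mm ⇒ Susceptible
Aztreonam: 36 mm is ≥ 24 mm → S
Imipenem (9 mm) ≤ 13 mm — Resistant
Resistant: 2/8

2 of 8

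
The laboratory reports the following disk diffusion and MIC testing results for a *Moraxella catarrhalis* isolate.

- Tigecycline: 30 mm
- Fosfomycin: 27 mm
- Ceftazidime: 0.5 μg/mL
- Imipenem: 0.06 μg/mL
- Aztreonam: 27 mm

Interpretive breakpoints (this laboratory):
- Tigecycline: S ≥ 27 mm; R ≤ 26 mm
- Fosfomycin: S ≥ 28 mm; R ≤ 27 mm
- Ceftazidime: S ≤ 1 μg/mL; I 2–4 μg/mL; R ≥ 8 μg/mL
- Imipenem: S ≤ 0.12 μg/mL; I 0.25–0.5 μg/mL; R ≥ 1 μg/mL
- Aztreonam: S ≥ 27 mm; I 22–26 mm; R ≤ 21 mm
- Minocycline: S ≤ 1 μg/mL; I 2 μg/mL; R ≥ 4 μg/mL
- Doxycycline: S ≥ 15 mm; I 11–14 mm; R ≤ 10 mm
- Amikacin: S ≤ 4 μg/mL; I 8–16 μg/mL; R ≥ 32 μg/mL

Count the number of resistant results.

1

Tigecycline 30 mm: ≥ 27 mm — S
Fosfomycin (27 mm) ≤ 27 mm ⇒ R
Ceftazidime 0.5 μg/mL: ≤ 1 μg/mL — Susceptible
Imipenem (0.06 μg/mL) ≤ 0.12 μg/mL — S
Aztreonam (27 mm) ≥ 27 mm — S
Resistant: 1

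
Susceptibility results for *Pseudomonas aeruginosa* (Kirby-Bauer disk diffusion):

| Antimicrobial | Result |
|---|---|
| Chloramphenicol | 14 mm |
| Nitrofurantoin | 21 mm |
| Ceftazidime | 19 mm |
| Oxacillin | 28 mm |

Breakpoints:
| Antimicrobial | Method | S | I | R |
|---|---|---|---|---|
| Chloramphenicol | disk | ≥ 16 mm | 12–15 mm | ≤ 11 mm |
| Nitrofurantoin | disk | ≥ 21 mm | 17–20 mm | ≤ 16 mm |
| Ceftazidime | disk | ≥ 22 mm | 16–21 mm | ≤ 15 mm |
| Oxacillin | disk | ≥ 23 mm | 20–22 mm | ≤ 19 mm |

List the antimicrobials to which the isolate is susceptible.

nitrofurantoin, oxacillin

Chloramphenicol 14 mm: in 12–15 mm — I
Nitrofurantoin: 21 mm is ≥ 21 mm — S
Ceftazidime (19 mm) in 16–21 mm — I
Oxacillin: 28 mm is ≥ 23 mm → Susceptible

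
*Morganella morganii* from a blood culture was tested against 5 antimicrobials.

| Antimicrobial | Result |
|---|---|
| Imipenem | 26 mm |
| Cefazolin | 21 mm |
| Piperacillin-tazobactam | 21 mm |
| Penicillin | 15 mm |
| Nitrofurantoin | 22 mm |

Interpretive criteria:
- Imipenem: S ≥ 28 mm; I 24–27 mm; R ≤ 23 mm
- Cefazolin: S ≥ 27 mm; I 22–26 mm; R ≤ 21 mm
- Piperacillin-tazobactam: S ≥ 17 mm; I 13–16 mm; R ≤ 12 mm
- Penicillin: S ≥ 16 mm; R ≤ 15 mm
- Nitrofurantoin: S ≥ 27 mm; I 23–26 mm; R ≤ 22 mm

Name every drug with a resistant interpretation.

cefazolin, penicillin, nitrofurantoin

Imipenem (26 mm) in 24–27 mm → intermediate
Cefazolin: 21 mm is ≤ 21 mm — R
Piperacillin-tazobactam (21 mm) ≥ 17 mm ⇒ susceptible
Penicillin (15 mm) ≤ 15 mm ⇒ Resistant
Nitrofurantoin 22 mm: ≤ 22 mm → Resistant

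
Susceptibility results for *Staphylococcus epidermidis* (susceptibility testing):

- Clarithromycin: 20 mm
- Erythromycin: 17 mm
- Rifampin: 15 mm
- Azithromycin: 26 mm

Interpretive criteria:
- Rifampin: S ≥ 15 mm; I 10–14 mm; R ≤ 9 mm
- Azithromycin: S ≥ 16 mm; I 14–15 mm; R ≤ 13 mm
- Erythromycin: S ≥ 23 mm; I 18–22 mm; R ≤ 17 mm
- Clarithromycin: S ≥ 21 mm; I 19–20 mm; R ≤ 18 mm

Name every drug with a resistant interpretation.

Clarithromycin (20 mm) in 19–20 mm ⇒ Intermediate
Erythromycin 17 mm: ≤ 17 mm — Resistant
Rifampin (15 mm) ≥ 15 mm — S
Azithromycin: 26 mm is ≥ 16 mm — susceptible

erythromycin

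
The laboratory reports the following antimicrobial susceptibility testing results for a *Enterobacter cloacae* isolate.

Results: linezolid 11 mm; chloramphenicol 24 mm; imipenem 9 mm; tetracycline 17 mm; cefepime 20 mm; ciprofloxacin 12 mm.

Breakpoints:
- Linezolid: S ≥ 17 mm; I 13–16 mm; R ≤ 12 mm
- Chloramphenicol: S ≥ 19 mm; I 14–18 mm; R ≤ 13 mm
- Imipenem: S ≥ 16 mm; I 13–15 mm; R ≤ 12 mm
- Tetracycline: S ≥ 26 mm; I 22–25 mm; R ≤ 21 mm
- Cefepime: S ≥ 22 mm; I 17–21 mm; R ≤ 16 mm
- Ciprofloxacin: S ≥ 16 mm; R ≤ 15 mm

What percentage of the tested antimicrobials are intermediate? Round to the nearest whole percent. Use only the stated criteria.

Linezolid: 11 mm is ≤ 12 mm — Resistant
Chloramphenicol: 24 mm is ≥ 19 mm — Susceptible
Imipenem: 9 mm is ≤ 12 mm → resistant
Tetracycline: 17 mm is ≤ 21 mm ⇒ Resistant
Cefepime (20 mm) in 17–21 mm — intermediate
Ciprofloxacin: 12 mm is ≤ 15 mm → Resistant
Intermediate: 1/6

17%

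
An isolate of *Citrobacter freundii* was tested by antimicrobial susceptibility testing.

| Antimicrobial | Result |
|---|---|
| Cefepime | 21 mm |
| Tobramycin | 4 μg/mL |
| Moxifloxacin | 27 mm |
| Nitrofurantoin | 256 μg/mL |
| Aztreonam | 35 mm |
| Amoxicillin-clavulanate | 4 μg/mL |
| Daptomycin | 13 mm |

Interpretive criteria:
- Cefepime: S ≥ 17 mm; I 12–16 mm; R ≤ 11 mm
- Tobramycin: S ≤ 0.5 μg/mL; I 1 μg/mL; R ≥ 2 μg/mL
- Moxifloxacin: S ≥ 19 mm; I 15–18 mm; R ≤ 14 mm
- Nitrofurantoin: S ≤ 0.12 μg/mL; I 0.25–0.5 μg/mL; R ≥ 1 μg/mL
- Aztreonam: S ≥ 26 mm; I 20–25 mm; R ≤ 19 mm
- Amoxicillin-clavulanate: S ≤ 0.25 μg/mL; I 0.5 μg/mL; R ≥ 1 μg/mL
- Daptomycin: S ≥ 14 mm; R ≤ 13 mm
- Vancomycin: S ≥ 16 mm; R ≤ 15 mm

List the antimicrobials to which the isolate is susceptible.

Cefepime 21 mm: ≥ 17 mm — susceptible
Tobramycin 4 μg/mL: ≥ 2 μg/mL ⇒ Resistant
Moxifloxacin (27 mm) ≥ 19 mm ⇒ S
Nitrofurantoin 256 μg/mL: ≥ 1 μg/mL → resistant
Aztreonam (35 mm) ≥ 26 mm — Susceptible
Amoxicillin-clavulanate (4 μg/mL) ≥ 1 μg/mL — R
Daptomycin 13 mm: ≤ 13 mm ⇒ resistant

cefepime, moxifloxacin, aztreonam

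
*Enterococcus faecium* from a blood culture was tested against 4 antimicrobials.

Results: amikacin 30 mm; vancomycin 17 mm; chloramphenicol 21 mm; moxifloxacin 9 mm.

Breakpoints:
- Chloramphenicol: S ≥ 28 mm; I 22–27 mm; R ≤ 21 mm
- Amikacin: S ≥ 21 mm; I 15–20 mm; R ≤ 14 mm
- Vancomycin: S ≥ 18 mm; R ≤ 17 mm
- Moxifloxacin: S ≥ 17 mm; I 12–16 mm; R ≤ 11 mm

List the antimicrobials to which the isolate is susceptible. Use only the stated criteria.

Amikacin (30 mm) ≥ 21 mm ⇒ Susceptible
Vancomycin (17 mm) ≤ 17 mm — Resistant
Chloramphenicol (21 mm) ≤ 21 mm → resistant
Moxifloxacin 9 mm: ≤ 11 mm ⇒ resistant

amikacin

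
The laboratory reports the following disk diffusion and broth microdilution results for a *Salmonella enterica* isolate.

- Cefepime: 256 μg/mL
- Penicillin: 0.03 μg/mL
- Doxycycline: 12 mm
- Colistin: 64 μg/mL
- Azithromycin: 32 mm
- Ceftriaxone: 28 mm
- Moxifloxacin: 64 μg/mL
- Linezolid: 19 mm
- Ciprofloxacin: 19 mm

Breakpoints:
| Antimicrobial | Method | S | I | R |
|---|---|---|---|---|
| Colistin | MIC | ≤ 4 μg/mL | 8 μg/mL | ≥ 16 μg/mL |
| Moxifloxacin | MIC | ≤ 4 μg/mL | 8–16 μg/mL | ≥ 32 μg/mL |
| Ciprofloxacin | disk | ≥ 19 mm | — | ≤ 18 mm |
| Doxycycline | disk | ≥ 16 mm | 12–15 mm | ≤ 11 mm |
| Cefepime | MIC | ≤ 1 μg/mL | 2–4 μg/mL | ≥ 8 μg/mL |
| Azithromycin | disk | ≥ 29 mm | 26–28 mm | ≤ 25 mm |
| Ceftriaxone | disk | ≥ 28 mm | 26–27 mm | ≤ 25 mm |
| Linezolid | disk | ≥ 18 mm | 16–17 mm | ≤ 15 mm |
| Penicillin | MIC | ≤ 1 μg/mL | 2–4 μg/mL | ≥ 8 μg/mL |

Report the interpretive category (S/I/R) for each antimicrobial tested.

Cefepime 256 μg/mL: ≥ 8 μg/mL — Resistant
Penicillin: 0.03 μg/mL is ≤ 1 μg/mL → Susceptible
Doxycycline: 12 mm is in 12–15 mm ⇒ I
Colistin 64 μg/mL: ≥ 16 μg/mL → R
Azithromycin 32 mm: ≥ 29 mm — susceptible
Ceftriaxone: 28 mm is ≥ 28 mm → Susceptible
Moxifloxacin (64 μg/mL) ≥ 32 μg/mL — R
Linezolid 19 mm: ≥ 18 mm → Susceptible
Ciprofloxacin 19 mm: ≥ 19 mm — S

R, S, I, R, S, S, R, S, S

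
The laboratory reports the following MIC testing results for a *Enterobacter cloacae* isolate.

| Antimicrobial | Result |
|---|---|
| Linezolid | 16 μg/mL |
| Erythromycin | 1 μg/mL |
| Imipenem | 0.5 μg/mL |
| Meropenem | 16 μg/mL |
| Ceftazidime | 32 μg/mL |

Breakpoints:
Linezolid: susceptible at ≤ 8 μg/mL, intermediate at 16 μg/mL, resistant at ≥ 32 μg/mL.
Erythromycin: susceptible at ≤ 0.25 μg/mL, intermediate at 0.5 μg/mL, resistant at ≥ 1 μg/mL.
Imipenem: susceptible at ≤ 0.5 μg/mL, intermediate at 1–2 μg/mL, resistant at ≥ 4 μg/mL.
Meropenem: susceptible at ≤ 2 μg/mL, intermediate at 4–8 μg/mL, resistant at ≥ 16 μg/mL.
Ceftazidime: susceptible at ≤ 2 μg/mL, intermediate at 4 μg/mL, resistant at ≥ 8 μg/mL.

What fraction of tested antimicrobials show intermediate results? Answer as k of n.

1 of 5

Linezolid: 16 μg/mL is = 16 μg/mL → I
Erythromycin: 1 μg/mL is ≥ 1 μg/mL → R
Imipenem (0.5 μg/mL) ≤ 0.5 μg/mL → Susceptible
Meropenem (16 μg/mL) ≥ 16 μg/mL → resistant
Ceftazidime (32 μg/mL) ≥ 8 μg/mL — resistant
Intermediate: 1/5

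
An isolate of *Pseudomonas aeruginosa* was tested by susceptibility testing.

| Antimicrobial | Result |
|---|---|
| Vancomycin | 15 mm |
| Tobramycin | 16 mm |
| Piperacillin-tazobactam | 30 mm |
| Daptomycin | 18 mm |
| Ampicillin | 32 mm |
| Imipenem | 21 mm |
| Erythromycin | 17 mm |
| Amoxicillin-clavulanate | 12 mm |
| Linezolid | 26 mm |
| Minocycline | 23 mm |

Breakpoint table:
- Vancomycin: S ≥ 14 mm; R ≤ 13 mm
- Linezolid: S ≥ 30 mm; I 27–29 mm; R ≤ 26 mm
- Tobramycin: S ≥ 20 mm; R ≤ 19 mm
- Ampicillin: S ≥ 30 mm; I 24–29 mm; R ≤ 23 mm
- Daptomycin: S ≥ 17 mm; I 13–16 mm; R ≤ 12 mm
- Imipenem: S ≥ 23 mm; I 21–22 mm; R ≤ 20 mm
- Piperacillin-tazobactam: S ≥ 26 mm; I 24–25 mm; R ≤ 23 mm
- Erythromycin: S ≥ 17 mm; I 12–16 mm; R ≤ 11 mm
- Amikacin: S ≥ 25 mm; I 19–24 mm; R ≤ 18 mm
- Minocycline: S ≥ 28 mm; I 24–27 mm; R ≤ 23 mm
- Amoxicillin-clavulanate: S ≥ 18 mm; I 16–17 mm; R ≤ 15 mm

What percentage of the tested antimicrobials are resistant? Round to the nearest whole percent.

40%

Vancomycin: 15 mm is ≥ 14 mm — Susceptible
Tobramycin 16 mm: ≤ 19 mm → resistant
Piperacillin-tazobactam: 30 mm is ≥ 26 mm ⇒ Susceptible
Daptomycin (18 mm) ≥ 17 mm — S
Ampicillin: 32 mm is ≥ 30 mm — S
Imipenem (21 mm) in 21–22 mm — I
Erythromycin: 17 mm is ≥ 17 mm — susceptible
Amoxicillin-clavulanate (12 mm) ≤ 15 mm → R
Linezolid (26 mm) ≤ 26 mm → Resistant
Minocycline 23 mm: ≤ 23 mm → Resistant
Resistant: 4/10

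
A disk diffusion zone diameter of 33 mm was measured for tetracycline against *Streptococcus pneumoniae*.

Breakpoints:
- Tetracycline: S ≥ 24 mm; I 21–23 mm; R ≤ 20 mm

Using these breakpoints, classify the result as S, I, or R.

Tetracycline 33 mm: ≥ 24 mm — susceptible

S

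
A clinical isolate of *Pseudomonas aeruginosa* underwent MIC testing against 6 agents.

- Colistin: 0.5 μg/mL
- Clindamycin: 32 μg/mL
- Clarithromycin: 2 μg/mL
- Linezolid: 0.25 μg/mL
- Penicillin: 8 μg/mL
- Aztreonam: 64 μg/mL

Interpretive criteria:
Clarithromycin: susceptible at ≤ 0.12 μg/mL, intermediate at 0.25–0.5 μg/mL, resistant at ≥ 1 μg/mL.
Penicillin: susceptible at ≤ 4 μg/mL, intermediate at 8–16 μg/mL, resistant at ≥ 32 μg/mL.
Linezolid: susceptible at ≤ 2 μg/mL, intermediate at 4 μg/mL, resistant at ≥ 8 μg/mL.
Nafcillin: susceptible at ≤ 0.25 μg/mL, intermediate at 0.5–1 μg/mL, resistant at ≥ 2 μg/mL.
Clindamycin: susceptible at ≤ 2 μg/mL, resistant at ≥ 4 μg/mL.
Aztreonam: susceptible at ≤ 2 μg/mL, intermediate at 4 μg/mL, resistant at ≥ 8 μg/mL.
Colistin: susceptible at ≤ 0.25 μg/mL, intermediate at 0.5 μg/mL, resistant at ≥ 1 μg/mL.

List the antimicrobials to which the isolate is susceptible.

linezolid

Colistin (0.5 μg/mL) = 0.5 μg/mL — I
Clindamycin: 32 μg/mL is ≥ 4 μg/mL — R
Clarithromycin (2 μg/mL) ≥ 1 μg/mL → R
Linezolid 0.25 μg/mL: ≤ 2 μg/mL → susceptible
Penicillin: 8 μg/mL is in 8–16 μg/mL → Intermediate
Aztreonam: 64 μg/mL is ≥ 8 μg/mL ⇒ resistant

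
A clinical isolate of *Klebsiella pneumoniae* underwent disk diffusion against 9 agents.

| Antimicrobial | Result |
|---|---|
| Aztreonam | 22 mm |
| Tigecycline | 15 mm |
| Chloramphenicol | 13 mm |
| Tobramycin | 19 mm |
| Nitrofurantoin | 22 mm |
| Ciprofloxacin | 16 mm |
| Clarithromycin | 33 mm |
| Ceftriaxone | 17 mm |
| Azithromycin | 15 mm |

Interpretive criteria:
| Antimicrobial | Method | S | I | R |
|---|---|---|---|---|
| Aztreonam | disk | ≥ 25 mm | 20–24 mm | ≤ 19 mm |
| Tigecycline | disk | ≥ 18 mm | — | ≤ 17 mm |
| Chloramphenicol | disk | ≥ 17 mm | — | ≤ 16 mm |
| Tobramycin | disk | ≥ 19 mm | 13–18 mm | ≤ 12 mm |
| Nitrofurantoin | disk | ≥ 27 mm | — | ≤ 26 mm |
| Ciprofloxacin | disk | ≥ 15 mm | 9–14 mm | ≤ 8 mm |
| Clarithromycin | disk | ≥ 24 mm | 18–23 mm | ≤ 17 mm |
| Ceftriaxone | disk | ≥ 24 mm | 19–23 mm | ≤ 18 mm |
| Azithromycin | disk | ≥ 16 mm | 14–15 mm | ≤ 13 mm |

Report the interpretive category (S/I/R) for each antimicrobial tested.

Aztreonam: 22 mm is in 20–24 mm ⇒ Intermediate
Tigecycline: 15 mm is ≤ 17 mm → R
Chloramphenicol (13 mm) ≤ 16 mm — resistant
Tobramycin: 19 mm is ≥ 19 mm → Susceptible
Nitrofurantoin: 22 mm is ≤ 26 mm → resistant
Ciprofloxacin 16 mm: ≥ 15 mm — susceptible
Clarithromycin: 33 mm is ≥ 24 mm → S
Ceftriaxone (17 mm) ≤ 18 mm → R
Azithromycin 15 mm: in 14–15 mm — I

I, R, R, S, R, S, S, R, I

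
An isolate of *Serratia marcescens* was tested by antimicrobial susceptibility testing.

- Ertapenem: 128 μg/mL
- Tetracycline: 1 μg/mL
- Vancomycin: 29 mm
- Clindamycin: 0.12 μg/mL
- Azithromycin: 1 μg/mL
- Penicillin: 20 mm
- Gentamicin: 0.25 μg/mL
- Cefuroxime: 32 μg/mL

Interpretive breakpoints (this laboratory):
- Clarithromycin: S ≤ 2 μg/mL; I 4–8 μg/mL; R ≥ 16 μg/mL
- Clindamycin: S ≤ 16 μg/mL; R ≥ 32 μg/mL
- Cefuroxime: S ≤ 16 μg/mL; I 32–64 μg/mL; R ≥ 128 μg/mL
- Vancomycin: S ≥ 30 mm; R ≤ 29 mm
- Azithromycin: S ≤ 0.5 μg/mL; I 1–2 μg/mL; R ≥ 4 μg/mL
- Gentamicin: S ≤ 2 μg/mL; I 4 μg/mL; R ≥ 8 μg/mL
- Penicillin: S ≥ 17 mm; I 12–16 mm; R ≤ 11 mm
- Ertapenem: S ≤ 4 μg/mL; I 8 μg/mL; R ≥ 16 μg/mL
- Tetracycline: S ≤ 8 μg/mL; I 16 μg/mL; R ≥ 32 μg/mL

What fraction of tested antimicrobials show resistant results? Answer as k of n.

2 of 8

Ertapenem 128 μg/mL: ≥ 16 μg/mL → resistant
Tetracycline (1 μg/mL) ≤ 8 μg/mL → Susceptible
Vancomycin: 29 mm is ≤ 29 mm → Resistant
Clindamycin (0.12 μg/mL) ≤ 16 μg/mL → S
Azithromycin 1 μg/mL: in 1–2 μg/mL → I
Penicillin 20 mm: ≥ 17 mm ⇒ Susceptible
Gentamicin (0.25 μg/mL) ≤ 2 μg/mL ⇒ susceptible
Cefuroxime: 32 μg/mL is in 32–64 μg/mL — I
Resistant: 2/8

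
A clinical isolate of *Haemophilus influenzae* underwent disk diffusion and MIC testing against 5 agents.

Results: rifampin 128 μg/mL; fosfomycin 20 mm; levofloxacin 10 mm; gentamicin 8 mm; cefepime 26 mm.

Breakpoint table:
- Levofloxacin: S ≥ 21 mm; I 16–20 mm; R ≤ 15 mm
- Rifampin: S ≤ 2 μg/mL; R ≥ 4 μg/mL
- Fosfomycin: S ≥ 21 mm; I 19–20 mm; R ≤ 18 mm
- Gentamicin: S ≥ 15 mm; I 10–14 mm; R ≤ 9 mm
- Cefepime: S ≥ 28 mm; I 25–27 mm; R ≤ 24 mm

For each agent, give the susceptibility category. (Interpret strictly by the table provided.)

R, I, R, R, I

Rifampin: 128 μg/mL is ≥ 4 μg/mL — resistant
Fosfomycin 20 mm: in 19–20 mm → I
Levofloxacin (10 mm) ≤ 15 mm — Resistant
Gentamicin 8 mm: ≤ 9 mm — resistant
Cefepime: 26 mm is in 25–27 mm — Intermediate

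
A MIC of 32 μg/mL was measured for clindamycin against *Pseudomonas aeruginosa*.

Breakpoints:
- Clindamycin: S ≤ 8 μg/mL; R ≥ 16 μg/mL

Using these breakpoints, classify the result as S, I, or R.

Resistant

Clindamycin 32 μg/mL: ≥ 16 μg/mL → resistant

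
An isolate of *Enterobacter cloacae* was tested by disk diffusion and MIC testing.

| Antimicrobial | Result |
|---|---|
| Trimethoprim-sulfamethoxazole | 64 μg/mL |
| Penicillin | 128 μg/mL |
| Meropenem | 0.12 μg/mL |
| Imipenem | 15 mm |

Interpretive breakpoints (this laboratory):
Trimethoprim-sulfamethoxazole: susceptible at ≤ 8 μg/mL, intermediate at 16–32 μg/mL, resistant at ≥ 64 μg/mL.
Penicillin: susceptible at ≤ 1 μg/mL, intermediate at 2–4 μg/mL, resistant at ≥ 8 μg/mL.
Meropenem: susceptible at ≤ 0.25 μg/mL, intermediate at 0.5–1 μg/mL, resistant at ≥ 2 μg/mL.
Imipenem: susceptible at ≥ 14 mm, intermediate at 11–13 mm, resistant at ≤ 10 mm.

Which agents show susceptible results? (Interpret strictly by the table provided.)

Trimethoprim-sulfamethoxazole (64 μg/mL) ≥ 64 μg/mL ⇒ resistant
Penicillin 128 μg/mL: ≥ 8 μg/mL — R
Meropenem: 0.12 μg/mL is ≤ 0.25 μg/mL — susceptible
Imipenem (15 mm) ≥ 14 mm — Susceptible

meropenem, imipenem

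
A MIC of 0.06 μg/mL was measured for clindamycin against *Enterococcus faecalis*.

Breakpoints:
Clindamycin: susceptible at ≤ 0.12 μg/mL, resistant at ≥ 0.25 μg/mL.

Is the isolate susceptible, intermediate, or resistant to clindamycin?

Clindamycin 0.06 μg/mL: ≤ 0.12 μg/mL ⇒ Susceptible

S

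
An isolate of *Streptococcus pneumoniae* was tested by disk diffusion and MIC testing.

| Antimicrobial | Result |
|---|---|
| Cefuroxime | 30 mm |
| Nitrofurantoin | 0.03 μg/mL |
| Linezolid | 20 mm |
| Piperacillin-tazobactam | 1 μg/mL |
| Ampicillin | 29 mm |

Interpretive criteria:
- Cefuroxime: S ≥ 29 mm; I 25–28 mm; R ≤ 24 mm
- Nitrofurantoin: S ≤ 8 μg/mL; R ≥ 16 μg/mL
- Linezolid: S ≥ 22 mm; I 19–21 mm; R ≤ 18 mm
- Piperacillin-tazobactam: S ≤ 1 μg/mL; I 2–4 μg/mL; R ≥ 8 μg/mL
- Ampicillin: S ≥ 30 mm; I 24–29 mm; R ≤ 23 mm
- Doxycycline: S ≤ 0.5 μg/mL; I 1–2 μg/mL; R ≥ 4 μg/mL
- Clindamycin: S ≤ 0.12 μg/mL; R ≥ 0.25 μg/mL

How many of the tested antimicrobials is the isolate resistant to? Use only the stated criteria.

0

Cefuroxime (30 mm) ≥ 29 mm → susceptible
Nitrofurantoin 0.03 μg/mL: ≤ 8 μg/mL — S
Linezolid: 20 mm is in 19–21 mm ⇒ Intermediate
Piperacillin-tazobactam: 1 μg/mL is ≤ 1 μg/mL → Susceptible
Ampicillin (29 mm) in 24–29 mm ⇒ intermediate
Resistant: 0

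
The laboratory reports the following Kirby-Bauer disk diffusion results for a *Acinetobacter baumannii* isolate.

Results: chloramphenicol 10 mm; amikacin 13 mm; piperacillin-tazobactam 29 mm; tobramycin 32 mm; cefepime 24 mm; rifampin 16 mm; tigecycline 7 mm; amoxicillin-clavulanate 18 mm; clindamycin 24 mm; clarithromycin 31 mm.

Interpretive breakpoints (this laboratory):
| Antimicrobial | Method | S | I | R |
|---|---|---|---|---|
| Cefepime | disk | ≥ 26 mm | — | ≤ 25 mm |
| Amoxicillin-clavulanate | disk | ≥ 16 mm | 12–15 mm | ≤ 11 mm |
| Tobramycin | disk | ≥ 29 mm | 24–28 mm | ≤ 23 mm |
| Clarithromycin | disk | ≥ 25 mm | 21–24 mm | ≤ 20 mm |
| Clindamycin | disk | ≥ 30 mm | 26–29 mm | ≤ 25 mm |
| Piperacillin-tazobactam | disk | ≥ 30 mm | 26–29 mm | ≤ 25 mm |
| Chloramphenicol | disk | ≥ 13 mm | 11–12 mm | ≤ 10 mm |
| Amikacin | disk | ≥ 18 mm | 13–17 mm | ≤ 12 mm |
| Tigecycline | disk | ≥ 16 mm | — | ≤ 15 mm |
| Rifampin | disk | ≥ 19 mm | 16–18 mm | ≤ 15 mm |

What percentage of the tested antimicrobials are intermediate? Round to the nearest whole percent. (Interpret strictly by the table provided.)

Chloramphenicol: 10 mm is ≤ 10 mm — R
Amikacin: 13 mm is in 13–17 mm → Intermediate
Piperacillin-tazobactam 29 mm: in 26–29 mm ⇒ I
Tobramycin 32 mm: ≥ 29 mm → susceptible
Cefepime 24 mm: ≤ 25 mm ⇒ resistant
Rifampin: 16 mm is in 16–18 mm — Intermediate
Tigecycline 7 mm: ≤ 15 mm — Resistant
Amoxicillin-clavulanate 18 mm: ≥ 16 mm ⇒ Susceptible
Clindamycin: 24 mm is ≤ 25 mm → R
Clarithromycin 31 mm: ≥ 25 mm → susceptible
Intermediate: 3/10

30%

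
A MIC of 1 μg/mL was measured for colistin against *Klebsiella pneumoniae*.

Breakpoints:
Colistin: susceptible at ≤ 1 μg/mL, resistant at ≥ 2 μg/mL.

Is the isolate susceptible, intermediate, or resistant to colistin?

S

Colistin 1 μg/mL: ≤ 1 μg/mL ⇒ S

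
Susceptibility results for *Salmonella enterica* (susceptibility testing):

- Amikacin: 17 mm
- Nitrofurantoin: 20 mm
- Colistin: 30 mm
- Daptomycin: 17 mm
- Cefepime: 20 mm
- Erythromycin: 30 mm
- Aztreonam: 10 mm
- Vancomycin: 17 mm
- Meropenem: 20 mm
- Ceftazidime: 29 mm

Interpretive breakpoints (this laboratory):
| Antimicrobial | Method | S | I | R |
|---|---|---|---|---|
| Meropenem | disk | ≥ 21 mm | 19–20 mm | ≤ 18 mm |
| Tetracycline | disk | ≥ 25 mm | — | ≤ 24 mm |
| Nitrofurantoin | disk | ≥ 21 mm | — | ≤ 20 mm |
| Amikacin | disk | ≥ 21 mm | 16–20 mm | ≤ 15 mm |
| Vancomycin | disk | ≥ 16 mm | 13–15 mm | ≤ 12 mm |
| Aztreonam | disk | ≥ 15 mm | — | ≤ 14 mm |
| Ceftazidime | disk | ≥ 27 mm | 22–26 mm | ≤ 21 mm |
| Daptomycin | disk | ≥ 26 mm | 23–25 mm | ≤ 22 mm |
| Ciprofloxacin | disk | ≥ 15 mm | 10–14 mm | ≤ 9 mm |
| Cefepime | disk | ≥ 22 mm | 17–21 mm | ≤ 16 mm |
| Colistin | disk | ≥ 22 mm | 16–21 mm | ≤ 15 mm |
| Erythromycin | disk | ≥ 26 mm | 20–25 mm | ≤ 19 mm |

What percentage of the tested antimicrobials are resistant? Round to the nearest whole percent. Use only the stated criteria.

30%

Amikacin (17 mm) in 16–20 mm — Intermediate
Nitrofurantoin: 20 mm is ≤ 20 mm → Resistant
Colistin: 30 mm is ≥ 22 mm → Susceptible
Daptomycin (17 mm) ≤ 22 mm ⇒ resistant
Cefepime (20 mm) in 17–21 mm — I
Erythromycin 30 mm: ≥ 26 mm ⇒ susceptible
Aztreonam 10 mm: ≤ 14 mm → resistant
Vancomycin (17 mm) ≥ 16 mm — susceptible
Meropenem: 20 mm is in 19–20 mm ⇒ intermediate
Ceftazidime (29 mm) ≥ 27 mm → Susceptible
Resistant: 3/10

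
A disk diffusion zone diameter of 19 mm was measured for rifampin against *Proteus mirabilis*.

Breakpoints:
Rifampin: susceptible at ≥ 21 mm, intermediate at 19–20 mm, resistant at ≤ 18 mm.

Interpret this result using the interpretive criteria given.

I

Rifampin (19 mm) in 19–20 mm — I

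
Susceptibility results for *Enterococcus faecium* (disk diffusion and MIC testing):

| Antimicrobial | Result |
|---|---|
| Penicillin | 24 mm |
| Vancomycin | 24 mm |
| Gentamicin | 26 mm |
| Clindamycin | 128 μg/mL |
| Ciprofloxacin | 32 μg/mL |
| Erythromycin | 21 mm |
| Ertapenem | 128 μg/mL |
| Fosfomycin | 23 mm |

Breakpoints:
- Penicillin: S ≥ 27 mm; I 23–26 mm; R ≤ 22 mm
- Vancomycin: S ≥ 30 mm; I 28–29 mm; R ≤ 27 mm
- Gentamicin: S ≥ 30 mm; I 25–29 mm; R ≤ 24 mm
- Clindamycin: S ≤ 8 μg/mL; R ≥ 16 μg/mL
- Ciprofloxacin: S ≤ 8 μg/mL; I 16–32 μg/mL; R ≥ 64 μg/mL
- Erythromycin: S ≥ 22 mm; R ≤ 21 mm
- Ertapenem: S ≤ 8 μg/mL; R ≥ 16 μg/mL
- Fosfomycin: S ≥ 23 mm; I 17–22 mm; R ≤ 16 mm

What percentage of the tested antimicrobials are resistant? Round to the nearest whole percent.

Penicillin (24 mm) in 23–26 mm — intermediate
Vancomycin (24 mm) ≤ 27 mm → Resistant
Gentamicin: 26 mm is in 25–29 mm — I
Clindamycin 128 μg/mL: ≥ 16 μg/mL ⇒ R
Ciprofloxacin (32 μg/mL) in 16–32 μg/mL → I
Erythromycin 21 mm: ≤ 21 mm — resistant
Ertapenem (128 μg/mL) ≥ 16 μg/mL → resistant
Fosfomycin 23 mm: ≥ 23 mm ⇒ Susceptible
Resistant: 4/8

50%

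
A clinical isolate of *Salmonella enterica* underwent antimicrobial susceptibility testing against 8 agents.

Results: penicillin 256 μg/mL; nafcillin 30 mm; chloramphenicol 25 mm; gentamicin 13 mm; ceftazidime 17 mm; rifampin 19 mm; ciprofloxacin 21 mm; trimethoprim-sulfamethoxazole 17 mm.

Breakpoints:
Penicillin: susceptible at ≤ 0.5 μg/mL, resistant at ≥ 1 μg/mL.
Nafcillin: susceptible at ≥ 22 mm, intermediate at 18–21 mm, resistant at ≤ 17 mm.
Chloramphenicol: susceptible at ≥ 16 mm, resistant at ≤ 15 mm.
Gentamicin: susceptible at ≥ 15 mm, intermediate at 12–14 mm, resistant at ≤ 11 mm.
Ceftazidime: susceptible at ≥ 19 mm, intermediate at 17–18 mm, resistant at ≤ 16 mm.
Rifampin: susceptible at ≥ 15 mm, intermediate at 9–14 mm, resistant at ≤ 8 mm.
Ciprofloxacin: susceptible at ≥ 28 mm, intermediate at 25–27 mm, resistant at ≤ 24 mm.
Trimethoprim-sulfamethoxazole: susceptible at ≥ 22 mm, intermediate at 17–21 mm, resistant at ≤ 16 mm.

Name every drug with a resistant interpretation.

Penicillin: 256 μg/mL is ≥ 1 μg/mL → R
Nafcillin 30 mm: ≥ 22 mm — Susceptible
Chloramphenicol: 25 mm is ≥ 16 mm — Susceptible
Gentamicin: 13 mm is in 12–14 mm — intermediate
Ceftazidime 17 mm: in 17–18 mm → I
Rifampin (19 mm) ≥ 15 mm — S
Ciprofloxacin 21 mm: ≤ 24 mm — resistant
Trimethoprim-sulfamethoxazole: 17 mm is in 17–21 mm → intermediate

penicillin, ciprofloxacin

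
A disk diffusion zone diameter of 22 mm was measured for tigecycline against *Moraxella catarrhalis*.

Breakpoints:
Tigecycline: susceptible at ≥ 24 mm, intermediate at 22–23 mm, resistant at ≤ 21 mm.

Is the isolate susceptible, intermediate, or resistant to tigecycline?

Tigecycline: 22 mm is in 22–23 mm → intermediate

Intermediate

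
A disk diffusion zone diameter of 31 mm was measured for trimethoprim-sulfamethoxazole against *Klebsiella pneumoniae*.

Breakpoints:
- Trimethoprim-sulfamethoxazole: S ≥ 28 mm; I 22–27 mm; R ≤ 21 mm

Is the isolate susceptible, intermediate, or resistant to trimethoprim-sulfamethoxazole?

Susceptible

Trimethoprim-sulfamethoxazole: 31 mm is ≥ 28 mm → S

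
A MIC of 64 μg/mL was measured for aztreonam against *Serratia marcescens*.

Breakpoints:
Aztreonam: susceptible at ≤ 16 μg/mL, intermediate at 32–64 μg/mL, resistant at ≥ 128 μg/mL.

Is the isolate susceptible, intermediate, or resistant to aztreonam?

Intermediate

Aztreonam 64 μg/mL: in 32–64 μg/mL ⇒ I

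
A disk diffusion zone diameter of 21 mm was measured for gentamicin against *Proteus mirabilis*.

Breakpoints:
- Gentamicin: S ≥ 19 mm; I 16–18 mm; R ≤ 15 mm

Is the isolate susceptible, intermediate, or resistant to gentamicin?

S

Gentamicin 21 mm: ≥ 19 mm → Susceptible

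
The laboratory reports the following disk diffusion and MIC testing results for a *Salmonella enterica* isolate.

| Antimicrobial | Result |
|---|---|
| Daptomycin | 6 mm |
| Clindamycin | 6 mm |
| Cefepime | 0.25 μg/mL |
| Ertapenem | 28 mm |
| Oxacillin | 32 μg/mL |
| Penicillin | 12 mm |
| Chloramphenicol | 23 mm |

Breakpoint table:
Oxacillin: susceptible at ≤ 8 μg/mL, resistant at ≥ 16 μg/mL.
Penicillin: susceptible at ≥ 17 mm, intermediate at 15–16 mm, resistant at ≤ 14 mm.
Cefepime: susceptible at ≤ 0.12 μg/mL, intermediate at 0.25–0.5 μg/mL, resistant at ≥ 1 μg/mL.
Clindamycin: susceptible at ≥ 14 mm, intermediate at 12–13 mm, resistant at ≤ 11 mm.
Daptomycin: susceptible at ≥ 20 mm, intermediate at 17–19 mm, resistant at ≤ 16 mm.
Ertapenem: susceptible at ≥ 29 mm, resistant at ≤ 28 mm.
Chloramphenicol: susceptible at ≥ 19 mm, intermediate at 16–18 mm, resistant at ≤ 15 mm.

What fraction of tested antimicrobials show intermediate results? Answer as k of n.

Daptomycin: 6 mm is ≤ 16 mm ⇒ resistant
Clindamycin: 6 mm is ≤ 11 mm — resistant
Cefepime: 0.25 μg/mL is in 0.25–0.5 μg/mL ⇒ I
Ertapenem (28 mm) ≤ 28 mm — R
Oxacillin 32 μg/mL: ≥ 16 μg/mL → resistant
Penicillin (12 mm) ≤ 14 mm → R
Chloramphenicol 23 mm: ≥ 19 mm → Susceptible
Intermediate: 1/7

1 of 7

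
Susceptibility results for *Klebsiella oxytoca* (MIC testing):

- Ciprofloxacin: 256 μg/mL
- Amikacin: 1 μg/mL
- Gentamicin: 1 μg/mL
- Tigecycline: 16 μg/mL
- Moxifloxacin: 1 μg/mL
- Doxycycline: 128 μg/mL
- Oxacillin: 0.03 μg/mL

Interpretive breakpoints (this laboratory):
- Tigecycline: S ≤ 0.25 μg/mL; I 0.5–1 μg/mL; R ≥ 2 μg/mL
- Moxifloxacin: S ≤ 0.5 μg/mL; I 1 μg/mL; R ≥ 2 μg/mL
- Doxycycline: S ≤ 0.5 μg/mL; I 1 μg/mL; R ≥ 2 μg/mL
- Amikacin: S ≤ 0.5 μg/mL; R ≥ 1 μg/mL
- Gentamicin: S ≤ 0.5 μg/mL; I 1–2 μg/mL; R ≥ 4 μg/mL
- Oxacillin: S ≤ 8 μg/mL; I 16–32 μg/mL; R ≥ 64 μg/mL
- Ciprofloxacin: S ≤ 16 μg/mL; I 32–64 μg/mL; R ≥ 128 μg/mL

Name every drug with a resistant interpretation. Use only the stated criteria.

Ciprofloxacin: 256 μg/mL is ≥ 128 μg/mL → R
Amikacin (1 μg/mL) ≥ 1 μg/mL — R
Gentamicin (1 μg/mL) in 1–2 μg/mL — I
Tigecycline 16 μg/mL: ≥ 2 μg/mL — resistant
Moxifloxacin (1 μg/mL) = 1 μg/mL → intermediate
Doxycycline (128 μg/mL) ≥ 2 μg/mL → R
Oxacillin: 0.03 μg/mL is ≤ 8 μg/mL → susceptible

ciprofloxacin, amikacin, tigecycline, doxycycline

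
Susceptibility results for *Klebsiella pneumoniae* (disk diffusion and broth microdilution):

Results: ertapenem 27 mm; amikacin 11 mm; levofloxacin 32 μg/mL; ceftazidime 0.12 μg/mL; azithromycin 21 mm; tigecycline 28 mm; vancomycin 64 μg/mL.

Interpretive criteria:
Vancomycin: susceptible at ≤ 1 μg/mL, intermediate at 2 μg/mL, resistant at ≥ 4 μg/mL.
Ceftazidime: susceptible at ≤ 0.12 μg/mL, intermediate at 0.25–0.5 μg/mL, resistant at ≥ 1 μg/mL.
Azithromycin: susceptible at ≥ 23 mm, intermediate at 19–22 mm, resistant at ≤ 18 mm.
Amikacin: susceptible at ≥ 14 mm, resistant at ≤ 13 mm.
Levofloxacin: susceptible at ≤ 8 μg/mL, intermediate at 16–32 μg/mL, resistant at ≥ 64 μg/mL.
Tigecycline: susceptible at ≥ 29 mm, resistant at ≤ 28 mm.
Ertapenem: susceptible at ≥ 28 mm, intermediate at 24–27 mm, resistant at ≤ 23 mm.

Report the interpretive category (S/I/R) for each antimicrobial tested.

I, R, I, S, I, R, R

Ertapenem (27 mm) in 24–27 mm — I
Amikacin 11 mm: ≤ 13 mm → resistant
Levofloxacin (32 μg/mL) in 16–32 μg/mL — I
Ceftazidime 0.12 μg/mL: ≤ 0.12 μg/mL — Susceptible
Azithromycin: 21 mm is in 19–22 mm ⇒ Intermediate
Tigecycline (28 mm) ≤ 28 mm — R
Vancomycin 64 μg/mL: ≥ 4 μg/mL → Resistant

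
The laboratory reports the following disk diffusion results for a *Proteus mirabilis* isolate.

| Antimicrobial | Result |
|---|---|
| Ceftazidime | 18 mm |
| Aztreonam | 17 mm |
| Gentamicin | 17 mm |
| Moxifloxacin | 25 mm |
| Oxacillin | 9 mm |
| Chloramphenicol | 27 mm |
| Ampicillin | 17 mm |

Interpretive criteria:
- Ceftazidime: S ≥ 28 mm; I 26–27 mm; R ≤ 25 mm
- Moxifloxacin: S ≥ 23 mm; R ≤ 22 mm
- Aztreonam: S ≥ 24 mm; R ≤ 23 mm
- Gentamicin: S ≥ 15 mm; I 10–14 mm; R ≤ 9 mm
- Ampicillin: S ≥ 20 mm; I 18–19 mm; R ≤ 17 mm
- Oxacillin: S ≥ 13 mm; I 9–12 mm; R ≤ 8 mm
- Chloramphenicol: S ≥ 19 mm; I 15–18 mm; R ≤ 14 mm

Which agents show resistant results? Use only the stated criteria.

ceftazidime, aztreonam, ampicillin

Ceftazidime 18 mm: ≤ 25 mm ⇒ Resistant
Aztreonam: 17 mm is ≤ 23 mm ⇒ resistant
Gentamicin 17 mm: ≥ 15 mm → susceptible
Moxifloxacin (25 mm) ≥ 23 mm ⇒ S
Oxacillin: 9 mm is in 9–12 mm ⇒ intermediate
Chloramphenicol 27 mm: ≥ 19 mm → susceptible
Ampicillin (17 mm) ≤ 17 mm — Resistant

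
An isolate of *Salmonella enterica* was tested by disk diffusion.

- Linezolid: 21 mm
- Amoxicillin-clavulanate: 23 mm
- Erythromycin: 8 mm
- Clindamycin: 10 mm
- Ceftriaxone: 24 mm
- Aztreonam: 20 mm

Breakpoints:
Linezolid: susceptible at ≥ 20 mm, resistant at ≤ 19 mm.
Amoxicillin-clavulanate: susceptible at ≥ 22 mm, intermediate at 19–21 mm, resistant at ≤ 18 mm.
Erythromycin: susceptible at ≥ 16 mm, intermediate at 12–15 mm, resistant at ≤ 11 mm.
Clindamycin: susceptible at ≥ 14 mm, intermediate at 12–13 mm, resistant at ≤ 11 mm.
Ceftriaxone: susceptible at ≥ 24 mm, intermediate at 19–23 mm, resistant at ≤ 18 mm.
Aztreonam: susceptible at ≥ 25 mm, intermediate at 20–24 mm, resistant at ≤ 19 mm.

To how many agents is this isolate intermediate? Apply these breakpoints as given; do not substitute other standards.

1

Linezolid: 21 mm is ≥ 20 mm → S
Amoxicillin-clavulanate 23 mm: ≥ 22 mm — susceptible
Erythromycin (8 mm) ≤ 11 mm ⇒ resistant
Clindamycin: 10 mm is ≤ 11 mm — resistant
Ceftriaxone (24 mm) ≥ 24 mm — Susceptible
Aztreonam 20 mm: in 20–24 mm — Intermediate
Intermediate: 1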